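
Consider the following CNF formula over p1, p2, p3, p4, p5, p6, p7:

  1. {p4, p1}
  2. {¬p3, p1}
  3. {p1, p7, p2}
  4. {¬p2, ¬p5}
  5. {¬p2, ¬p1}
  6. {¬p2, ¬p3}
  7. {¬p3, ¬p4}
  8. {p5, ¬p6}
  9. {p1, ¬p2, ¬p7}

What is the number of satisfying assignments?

22

Split on p1, then p2.
  p1=1, p2=1: a clause becomes empty — 0.
  p1=1, p2=0: p7 free; 9 ways for (p3,p4,p5,p6) × 2^1 = 18.
  p1=0, p2=1: remaining (p3,p4,p5,p6,p7) ∈ {(0,1,0,0,0)} — 1.
  p1=0, p2=0: remaining (p3,p4,p5,p6,p7) ∈ {(0,1,0,0,1); (0,1,1,0,1); (0,1,1,1,1)} — 3.
Total: 0 + 18 + 1 + 3 = 22.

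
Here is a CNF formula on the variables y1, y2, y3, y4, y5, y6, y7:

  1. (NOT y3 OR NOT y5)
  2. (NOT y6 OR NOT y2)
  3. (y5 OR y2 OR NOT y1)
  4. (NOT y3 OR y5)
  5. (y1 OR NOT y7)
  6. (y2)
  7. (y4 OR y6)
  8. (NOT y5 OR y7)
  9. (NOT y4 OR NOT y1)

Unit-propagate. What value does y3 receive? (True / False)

(y2) stands alone — y2 = True.
(NOT y2 OR NOT y6): since y2 = True, the clause reduces to (NOT y6). y6 = False.
From (y6 OR y4) and y6 = False: y4 = True.
(NOT y1 OR NOT y4) with y4 = True leaves only NOT y1, so y1 = False.
(NOT y7 OR y1): since y1 = False, the clause reduces to (NOT y7). y7 = False.
(y7 OR NOT y5) with y7 = False leaves only NOT y5, so y5 = False.
(y5 OR NOT y3): since y5 = False, the clause reduces to (NOT y3). y3 = False.

False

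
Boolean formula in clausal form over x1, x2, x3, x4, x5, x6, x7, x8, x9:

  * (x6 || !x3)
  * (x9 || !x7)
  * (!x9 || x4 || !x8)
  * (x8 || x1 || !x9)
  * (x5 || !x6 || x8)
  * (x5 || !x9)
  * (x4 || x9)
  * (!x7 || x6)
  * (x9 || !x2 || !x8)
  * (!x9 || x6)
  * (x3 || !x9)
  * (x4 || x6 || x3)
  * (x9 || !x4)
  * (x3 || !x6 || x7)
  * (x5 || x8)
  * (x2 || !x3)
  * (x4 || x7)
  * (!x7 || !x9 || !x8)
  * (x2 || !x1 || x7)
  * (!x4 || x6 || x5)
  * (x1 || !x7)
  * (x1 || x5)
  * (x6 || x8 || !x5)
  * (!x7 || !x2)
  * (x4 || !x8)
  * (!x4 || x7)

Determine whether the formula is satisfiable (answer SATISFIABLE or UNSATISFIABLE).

UNSATISFIABLE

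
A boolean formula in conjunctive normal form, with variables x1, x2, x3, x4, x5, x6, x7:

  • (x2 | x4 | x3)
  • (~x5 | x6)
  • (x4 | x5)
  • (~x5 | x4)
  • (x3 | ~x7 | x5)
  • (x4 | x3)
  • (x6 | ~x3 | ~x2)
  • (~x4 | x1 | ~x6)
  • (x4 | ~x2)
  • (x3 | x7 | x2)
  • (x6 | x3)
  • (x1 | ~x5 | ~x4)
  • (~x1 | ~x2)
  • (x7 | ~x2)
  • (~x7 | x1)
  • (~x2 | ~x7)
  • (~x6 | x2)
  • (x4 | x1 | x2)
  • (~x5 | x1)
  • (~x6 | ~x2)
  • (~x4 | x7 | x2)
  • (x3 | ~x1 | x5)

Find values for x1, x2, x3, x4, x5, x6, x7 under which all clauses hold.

x1=T, x2=F, x3=T, x4=T, x5=F, x6=F, x7=T

Branch on x1: take x1 = True.
  then x2 is forced to False.
  then x6 is forced to False.
  then x5 is forced to False.
  then x4 is forced to True.
  then x3 is forced to True.
  then x7 is forced to True.
Every clause has at least one true literal under this assignment.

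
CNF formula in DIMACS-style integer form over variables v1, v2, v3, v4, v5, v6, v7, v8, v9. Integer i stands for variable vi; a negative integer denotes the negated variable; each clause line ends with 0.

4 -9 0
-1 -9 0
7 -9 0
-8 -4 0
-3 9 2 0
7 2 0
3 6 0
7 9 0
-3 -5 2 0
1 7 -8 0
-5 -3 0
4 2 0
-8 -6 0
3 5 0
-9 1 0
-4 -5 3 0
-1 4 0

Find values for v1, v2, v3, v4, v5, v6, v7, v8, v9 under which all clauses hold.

v1=0, v2=1, v3=1, v4=1, v5=0, v6=1, v7=1, v8=0, v9=0

v2 occurs only positively in the remaining clauses — set v2 = True.
Pure literal: v7 appears only positively; assign v7 = True.
Set v1 = False and propagate.
  then v9 is forced to False.
Try v3 = True.
  then v5 is forced to False.
Try v4 = True.
  then v8 is forced to False.
v6 is now unconstrained; take v6 = True.
Check each clause:
  1. (~v9 | v4) — v4 is true.
  2. (~v1 | ~v9) — ~v1 is true.
  3. (~v9 | v7) — ~v9 is true.
  4. (~v4 | ~v8) — ~v8 is true.
  5. (v2 | ~v3 | v9) — v2 is true.
  6. (v2 | v7) — v2 is true.
  7. (v3 | v6) — v3 is true.
  8. (v9 | v7) — v7 is true.
  9. (~v3 | v2 | ~v5) — v2 is true.
  10. (~v8 | v1 | v7) — ~v8 is true.
  11. (~v3 | ~v5) — ~v5 is true.
  12. (v2 | v4) — v2 is true.
  13. (~v6 | ~v8) — ~v8 is true.
  14. (v5 | v3) — v3 is true.
  15. (~v9 | v1) — ~v9 is true.
  16. (v3 | ~v4 | ~v5) — v3 is true.
  17. (~v1 | v4) — v4 is true.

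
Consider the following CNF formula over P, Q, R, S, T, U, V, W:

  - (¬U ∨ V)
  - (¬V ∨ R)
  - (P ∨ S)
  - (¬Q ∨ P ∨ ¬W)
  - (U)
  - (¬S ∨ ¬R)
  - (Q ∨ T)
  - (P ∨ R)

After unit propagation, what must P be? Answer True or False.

True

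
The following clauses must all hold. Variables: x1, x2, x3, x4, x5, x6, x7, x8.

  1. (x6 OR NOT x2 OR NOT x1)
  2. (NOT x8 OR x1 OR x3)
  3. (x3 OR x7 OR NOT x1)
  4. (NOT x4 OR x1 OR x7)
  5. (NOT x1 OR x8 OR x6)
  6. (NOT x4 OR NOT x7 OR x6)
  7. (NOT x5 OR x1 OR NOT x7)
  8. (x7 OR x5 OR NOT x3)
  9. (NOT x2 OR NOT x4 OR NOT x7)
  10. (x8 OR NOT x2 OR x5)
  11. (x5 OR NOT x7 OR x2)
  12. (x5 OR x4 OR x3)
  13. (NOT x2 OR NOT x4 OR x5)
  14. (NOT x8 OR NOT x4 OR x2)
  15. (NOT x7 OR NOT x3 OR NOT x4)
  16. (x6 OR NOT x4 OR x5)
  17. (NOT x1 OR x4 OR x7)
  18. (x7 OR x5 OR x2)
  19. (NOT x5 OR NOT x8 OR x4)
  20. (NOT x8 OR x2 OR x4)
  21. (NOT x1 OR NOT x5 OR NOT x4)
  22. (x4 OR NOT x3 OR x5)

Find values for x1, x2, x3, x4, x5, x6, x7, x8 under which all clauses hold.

x1=F, x2=T, x3=T, x4=F, x5=T, x6=T, x7=F, x8=F

Pure literal: x6 appears only positively; assign x6 = True.
Try x1 = False.
Branch on x2: take x2 = True.
Try x3 = True.
For the remaining variables, x4 = False, x5 = True, x7 = False, x8 = False works.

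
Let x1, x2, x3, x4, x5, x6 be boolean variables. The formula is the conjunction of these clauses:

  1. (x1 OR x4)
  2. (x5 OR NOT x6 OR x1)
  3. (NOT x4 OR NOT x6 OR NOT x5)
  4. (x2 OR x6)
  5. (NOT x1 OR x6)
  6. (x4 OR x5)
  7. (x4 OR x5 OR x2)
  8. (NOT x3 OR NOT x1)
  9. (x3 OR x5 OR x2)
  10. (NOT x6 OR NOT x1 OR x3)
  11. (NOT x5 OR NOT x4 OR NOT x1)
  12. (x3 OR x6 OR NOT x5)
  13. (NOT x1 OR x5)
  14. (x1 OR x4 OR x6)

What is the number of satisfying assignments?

The models are:
  x1=F x2=T x3=F x4=T x5=F x6=F
  x1=F x2=T x3=T x4=T x5=F x6=F
  x1=F x2=T x3=T x4=T x5=T x6=F
That's 3 in total.

3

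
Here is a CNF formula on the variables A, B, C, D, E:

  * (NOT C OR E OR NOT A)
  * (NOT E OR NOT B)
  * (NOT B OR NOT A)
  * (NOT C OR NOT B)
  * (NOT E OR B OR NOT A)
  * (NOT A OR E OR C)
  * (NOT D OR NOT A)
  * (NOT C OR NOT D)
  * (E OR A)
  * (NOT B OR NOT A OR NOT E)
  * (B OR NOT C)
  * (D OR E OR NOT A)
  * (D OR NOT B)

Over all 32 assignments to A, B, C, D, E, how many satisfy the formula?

2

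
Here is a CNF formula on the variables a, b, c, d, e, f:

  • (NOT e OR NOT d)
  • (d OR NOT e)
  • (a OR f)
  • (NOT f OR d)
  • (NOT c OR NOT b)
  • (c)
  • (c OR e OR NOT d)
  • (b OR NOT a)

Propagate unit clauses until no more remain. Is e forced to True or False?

False

Unit clause (c) sets c = True.
(NOT c OR NOT b): since c = True, the clause reduces to (NOT b). b = False.
(NOT a OR b): since b = False, the clause reduces to (NOT a). a = False.
From (f OR a) and a = False: f = True.
(d OR NOT f): since f = True, the clause reduces to (d). d = True.
From (NOT e OR NOT d) and d = True: e = False.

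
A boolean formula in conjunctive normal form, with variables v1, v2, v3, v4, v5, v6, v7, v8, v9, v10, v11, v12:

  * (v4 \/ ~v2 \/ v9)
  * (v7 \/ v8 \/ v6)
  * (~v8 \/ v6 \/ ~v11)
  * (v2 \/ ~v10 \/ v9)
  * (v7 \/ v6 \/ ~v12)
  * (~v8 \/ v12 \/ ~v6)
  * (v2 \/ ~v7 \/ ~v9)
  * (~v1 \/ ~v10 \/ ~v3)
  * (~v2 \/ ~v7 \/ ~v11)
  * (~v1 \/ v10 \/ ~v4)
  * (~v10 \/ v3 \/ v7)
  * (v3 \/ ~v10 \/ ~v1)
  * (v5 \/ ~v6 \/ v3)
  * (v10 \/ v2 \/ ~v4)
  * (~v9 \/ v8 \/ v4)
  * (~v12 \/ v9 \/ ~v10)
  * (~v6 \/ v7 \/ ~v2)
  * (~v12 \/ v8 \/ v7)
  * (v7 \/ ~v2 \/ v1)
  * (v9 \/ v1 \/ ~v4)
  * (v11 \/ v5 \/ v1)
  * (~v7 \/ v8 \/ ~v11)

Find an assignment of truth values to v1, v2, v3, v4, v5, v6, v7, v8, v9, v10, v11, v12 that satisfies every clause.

Pure literal: v5 appears only positively; assign v5 = True.
Set v1 = False and propagate.
The remaining clauses are satisfied by v2 = True, v3 = False, v4 = True, v6 = False, v7 = True, v8 = False, v9 = True, v10 = False, v11 = False, v12 = False.
Every clause has at least one true literal under this assignment.
Check each clause:
  1. (v9 \/ v4 \/ ~v2) — v9 is true.
  2. (v6 \/ v7 \/ v8) — v7 is true.
  3. (~v8 \/ v6 \/ ~v11) — ~v8 is true.
  4. (~v10 \/ v9 \/ v2) — v9 is true.
  5. (v6 \/ ~v12 \/ v7) — ~v12 is true.
  6. (v12 \/ ~v6 \/ ~v8) — ~v8 is true.
  7. (v2 \/ ~v7 \/ ~v9) — v2 is true.
  8. (~v3 \/ ~v10 \/ ~v1) — ~v3 is true.
  9. (~v7 \/ ~v2 \/ ~v11) — ~v11 is true.
  10. (~v4 \/ ~v1 \/ v10) — ~v1 is true.
  11. (~v10 \/ v3 \/ v7) — ~v10 is true.
  12. (v3 \/ ~v1 \/ ~v10) — ~v10 is true.
  13. (v3 \/ v5 \/ ~v6) — ~v6 is true.
  14. (v2 \/ ~v4 \/ v10) — v2 is true.
  15. (v8 \/ v4 \/ ~v9) — v4 is true.
  16. (~v10 \/ v9 \/ ~v12) — v9 is true.
  17. (v7 \/ ~v6 \/ ~v2) — ~v6 is true.
  18. (~v12 \/ v8 \/ v7) — ~v12 is true.
  19. (~v2 \/ v7 \/ v1) — v7 is true.
  20. (v1 \/ ~v4 \/ v9) — v9 is true.
  21. (v1 \/ v11 \/ v5) — v5 is true.
  22. (~v7 \/ ~v11 \/ v8) — ~v11 is true.

v1=F  v2=T  v3=F  v4=T  v5=T  v6=F  v7=T  v8=F  v9=T  v10=F  v11=F  v12=F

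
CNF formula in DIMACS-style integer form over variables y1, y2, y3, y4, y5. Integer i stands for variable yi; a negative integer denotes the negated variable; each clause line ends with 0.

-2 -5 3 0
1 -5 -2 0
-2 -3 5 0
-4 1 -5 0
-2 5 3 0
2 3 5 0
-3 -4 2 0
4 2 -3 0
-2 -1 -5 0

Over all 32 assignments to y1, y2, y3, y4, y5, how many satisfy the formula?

Satisfying assignments:
  y1=F y2=F y3=F y4=F y5=T
  y1=T y2=F y3=F y4=F y5=T
  y1=T y2=F y3=F y4=T y5=T
That's 3 in total.

3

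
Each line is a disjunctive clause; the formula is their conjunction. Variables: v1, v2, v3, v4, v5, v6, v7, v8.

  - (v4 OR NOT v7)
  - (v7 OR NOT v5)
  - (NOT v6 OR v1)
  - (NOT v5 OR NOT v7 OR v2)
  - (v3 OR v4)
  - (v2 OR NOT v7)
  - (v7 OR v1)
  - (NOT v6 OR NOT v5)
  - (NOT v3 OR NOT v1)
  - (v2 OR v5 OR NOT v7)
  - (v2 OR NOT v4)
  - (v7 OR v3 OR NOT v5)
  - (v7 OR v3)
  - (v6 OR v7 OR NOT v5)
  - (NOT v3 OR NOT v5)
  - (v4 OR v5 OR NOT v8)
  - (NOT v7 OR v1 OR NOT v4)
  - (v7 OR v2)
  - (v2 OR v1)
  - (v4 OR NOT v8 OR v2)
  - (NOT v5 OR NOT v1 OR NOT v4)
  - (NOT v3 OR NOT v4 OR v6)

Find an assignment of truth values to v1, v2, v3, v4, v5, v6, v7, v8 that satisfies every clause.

v1 = 1, v2 = 1, v3 = 0, v4 = 1, v5 = 0, v6 = 0, v7 = 1, v8 = 0

Check each clause:
  1. (NOT v7 OR v4) — v4 is true.
  2. (NOT v5 OR v7) — NOT v5 is true.
  3. (NOT v6 OR v1) — v1 is true.
  4. (NOT v5 OR NOT v7 OR v2) — v2 is true.
  5. (v3 OR v4) — v4 is true.
  6. (NOT v7 OR v2) — v2 is true.
  7. (v1 OR v7) — v1 is true.
  8. (NOT v5 OR NOT v6) — NOT v6 is true.
  9. (NOT v3 OR NOT v1) — NOT v3 is true.
  10. (NOT v7 OR v5 OR v2) — v2 is true.
  11. (NOT v4 OR v2) — v2 is true.
  12. (NOT v5 OR v7 OR v3) — NOT v5 is true.
  13. (v3 OR v7) — v7 is true.
  14. (v6 OR NOT v5 OR v7) — NOT v5 is true.
  15. (NOT v3 OR NOT v5) — NOT v5 is true.
  16. (NOT v8 OR v5 OR v4) — NOT v8 is true.
  17. (v1 OR NOT v7 OR NOT v4) — v1 is true.
  18. (v2 OR v7) — v2 is true.
  19. (v2 OR v1) — v1 is true.
  20. (v2 OR NOT v8 OR v4) — NOT v8 is true.
  21. (NOT v1 OR NOT v5 OR NOT v4) — NOT v5 is true.
  22. (NOT v3 OR v6 OR NOT v4) — NOT v3 is true.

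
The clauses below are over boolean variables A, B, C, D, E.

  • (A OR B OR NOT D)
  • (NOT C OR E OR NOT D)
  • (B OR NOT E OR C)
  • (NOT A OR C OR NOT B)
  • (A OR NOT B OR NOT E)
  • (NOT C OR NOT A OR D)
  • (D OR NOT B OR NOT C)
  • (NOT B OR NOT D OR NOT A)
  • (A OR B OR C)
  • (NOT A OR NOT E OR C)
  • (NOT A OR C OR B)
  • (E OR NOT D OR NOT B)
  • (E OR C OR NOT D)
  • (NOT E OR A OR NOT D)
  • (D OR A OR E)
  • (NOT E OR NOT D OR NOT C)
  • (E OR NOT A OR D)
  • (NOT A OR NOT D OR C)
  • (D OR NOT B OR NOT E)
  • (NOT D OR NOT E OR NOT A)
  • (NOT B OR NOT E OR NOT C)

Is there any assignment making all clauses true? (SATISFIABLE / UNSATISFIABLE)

SATISFIABLE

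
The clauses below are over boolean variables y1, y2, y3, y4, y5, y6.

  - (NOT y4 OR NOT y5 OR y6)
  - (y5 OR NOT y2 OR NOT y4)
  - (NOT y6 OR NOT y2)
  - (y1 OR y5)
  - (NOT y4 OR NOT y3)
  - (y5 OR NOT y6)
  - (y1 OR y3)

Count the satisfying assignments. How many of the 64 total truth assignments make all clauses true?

Case analysis on y5 and y4:
  y5=1, y4=1: remaining (y1,y2,y3,y6) ∈ {(1,0,0,1)} — 1.
  y5=1, y4=0: 9 of the 16 assignments to (y1,y2,y3,y6) work.
  y5=0, y4=1: remaining (y1,y2,y3,y6) ∈ {(1,0,0,0)} — 1.
  y5=0, y4=0: remaining (y1,y2,y3,y6) ∈ {(1,0,0,0); (1,0,1,0); (1,1,0,0); (1,1,1,0)} — 4.
Total: 1 + 9 + 1 + 4 = 15.

15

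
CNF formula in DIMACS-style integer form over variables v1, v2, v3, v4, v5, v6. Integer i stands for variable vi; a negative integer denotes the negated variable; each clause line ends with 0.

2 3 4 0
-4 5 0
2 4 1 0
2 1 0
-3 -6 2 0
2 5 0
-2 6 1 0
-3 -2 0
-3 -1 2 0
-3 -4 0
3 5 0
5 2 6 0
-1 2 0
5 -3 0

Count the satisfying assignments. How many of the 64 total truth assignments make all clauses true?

The models are:
  v1=0 v2=1 v3=0 v4=0 v5=1 v6=1
  v1=0 v2=1 v3=0 v4=1 v5=1 v6=1
  v1=1 v2=1 v3=0 v4=0 v5=1 v6=0
  v1=1 v2=1 v3=0 v4=0 v5=1 v6=1
  v1=1 v2=1 v3=0 v4=1 v5=1 v6=0
  v1=1 v2=1 v3=0 v4=1 v5=1 v6=1
That's 6 in total.

6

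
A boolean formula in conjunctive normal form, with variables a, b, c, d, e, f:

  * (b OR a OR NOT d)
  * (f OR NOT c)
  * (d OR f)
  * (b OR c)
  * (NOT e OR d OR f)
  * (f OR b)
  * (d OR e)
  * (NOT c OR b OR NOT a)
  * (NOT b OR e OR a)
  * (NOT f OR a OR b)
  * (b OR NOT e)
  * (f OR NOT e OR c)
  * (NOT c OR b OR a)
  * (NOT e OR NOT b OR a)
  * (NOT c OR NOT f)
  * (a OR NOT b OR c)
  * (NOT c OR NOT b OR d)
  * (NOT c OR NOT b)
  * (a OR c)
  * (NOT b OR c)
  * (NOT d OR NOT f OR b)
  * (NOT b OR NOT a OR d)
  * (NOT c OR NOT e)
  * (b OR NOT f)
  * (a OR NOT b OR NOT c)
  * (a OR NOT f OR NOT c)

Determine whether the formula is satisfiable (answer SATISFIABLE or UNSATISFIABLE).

UNSATISFIABLE

b = True:
  propagation gives c=False; an empty clause results — contradiction.
b = False:
  propagation gives c=True, f=True; an empty clause results — contradiction.
Every branch closes, so no satisfying assignment exists.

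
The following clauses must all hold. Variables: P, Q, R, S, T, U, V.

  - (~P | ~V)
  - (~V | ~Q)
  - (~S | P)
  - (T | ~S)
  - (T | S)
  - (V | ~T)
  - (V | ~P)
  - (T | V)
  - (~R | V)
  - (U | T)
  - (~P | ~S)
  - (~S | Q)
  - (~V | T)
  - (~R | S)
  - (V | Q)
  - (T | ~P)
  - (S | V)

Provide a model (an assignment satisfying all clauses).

Pure literal: R appears only negated; assign R = False.
Branch on P: take P = False.
  then S is forced to False.
  then T is forced to True.
  then V is forced to True.
  then Q is forced to False.
U is now unconstrained; take U = False.

P=False  Q=False  R=False  S=False  T=True  U=False  V=True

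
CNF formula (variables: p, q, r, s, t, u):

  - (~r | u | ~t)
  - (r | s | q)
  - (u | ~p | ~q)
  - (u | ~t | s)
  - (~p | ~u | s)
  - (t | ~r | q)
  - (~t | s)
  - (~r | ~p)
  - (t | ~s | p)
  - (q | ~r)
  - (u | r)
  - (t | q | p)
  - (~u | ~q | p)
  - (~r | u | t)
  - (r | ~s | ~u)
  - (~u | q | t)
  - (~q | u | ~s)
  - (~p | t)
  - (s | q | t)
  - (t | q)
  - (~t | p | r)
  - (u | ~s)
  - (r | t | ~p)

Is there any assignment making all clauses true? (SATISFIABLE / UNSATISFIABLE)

UNSATISFIABLE

t = True:
  propagation gives s=True, u=True, r=True, p=False; an empty clause results — contradiction.
t = False:
  propagation gives p=False, s=False, q=True, u=False; an empty clause results — contradiction.
Every branch closes, so no satisfying assignment exists.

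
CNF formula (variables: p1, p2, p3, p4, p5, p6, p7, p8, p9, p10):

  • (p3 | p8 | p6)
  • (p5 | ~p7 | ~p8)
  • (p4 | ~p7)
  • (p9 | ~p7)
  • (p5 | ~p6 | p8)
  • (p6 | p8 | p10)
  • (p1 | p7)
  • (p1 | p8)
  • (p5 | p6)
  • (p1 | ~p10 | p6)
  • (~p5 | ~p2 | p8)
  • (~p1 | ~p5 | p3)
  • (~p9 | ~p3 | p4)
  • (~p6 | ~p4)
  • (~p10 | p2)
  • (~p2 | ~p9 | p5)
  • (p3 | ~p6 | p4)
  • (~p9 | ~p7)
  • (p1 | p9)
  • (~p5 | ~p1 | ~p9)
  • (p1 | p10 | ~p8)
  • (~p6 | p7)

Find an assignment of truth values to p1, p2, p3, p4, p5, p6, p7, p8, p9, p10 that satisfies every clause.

Set p1 = True and propagate.
Try p2 = True.
Set p3 = True and propagate.
For the remaining variables, p4 = True, p5 = True, p6 = False, p7 = False, p8 = True, p9 = False, p10 = True works.

p1=True  p2=True  p3=True  p4=True  p5=True  p6=False  p7=False  p8=True  p9=False  p10=True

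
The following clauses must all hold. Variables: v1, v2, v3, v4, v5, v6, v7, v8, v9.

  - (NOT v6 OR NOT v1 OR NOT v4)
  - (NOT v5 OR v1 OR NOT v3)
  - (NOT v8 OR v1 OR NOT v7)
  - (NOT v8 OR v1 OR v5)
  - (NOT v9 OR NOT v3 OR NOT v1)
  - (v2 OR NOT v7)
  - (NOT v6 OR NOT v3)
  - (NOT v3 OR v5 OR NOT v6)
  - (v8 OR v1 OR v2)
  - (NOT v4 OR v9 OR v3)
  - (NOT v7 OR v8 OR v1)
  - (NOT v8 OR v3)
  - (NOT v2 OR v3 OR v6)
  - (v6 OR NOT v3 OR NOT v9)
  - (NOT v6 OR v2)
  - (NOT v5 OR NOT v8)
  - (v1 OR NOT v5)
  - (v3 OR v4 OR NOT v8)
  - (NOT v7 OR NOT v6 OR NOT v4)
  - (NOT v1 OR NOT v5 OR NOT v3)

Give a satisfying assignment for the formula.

v1=F, v2=T, v3=F, v4=F, v5=F, v6=T, v7=F, v8=F, v9=T

v7 occurs only negated in the remaining clauses — set v7 = False.
Set v1 = False and propagate.
  then v5 is forced to False.
  then v8 is forced to False.
  then v2 is forced to True.
Try v3 = False.
  then v6 is forced to True.
The remaining clauses are satisfied by v4 = False, v9 = True.
Every clause has at least one true literal under this assignment.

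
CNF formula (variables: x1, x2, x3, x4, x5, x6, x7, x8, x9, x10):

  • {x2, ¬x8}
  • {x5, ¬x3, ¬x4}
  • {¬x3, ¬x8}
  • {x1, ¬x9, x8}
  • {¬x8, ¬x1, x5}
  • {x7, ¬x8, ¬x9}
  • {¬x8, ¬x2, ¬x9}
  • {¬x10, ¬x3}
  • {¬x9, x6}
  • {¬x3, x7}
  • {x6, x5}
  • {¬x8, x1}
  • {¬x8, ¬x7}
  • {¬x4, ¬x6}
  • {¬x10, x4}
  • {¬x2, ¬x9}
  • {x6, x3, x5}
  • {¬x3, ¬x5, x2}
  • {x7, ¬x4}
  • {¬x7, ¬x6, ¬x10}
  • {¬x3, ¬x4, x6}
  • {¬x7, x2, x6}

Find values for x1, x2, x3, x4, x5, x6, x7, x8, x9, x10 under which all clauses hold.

x1 = False  x2 = True  x3 = False  x4 = True  x5 = True  x6 = False  x7 = True  x8 = False  x9 = False  x10 = True

Pure literal: x9 appears only negated; assign x9 = False.
Branch on x1: take x1 = False.
  then x8 is forced to False.
Branch on x2: take x2 = True.
The remaining clauses are satisfied by x3 = False, x4 = True, x5 = True, x6 = False, x7 = True, x10 = True.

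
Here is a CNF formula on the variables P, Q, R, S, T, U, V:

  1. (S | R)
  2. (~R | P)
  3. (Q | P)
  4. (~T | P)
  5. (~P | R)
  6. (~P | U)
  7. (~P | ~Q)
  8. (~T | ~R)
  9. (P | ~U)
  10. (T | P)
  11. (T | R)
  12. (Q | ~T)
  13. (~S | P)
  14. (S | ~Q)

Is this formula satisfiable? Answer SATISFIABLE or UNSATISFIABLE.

Branch on P: take P = True.
  then R is forced to True.
  then U is forced to True.
  then Q is forced to False.
  then T is forced to False.
S, V are now unconstrained; take S = False, V = False.
So P=True, Q=False, R=True, S=False, T=False, U=True, V=False is a satisfying assignment.

SATISFIABLE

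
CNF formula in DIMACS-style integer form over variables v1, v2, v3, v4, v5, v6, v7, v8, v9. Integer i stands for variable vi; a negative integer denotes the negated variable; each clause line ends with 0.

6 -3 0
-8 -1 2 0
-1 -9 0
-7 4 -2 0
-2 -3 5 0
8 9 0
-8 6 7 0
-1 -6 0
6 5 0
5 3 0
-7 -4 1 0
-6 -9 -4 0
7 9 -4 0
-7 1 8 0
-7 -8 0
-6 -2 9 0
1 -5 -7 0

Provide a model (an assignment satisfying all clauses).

Try v1 = False.
Branch on v2: take v2 = False.
For the remaining variables, v3 = False, v4 = False, v5 = True, v6 = True, v7 = False, v8 = True, v9 = False works.

v1=False, v2=False, v3=False, v4=False, v5=True, v6=True, v7=False, v8=True, v9=False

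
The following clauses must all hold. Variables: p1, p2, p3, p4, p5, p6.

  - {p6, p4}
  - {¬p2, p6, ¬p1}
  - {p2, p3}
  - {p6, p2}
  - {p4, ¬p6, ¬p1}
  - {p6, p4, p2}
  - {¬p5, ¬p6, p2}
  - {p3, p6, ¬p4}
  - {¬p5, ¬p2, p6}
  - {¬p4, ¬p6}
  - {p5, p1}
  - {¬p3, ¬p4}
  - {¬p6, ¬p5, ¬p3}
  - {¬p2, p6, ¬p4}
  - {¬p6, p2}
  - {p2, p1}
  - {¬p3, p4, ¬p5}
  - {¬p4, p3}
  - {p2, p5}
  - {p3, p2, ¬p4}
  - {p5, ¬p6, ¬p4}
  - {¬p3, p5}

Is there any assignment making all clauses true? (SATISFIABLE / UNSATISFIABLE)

Branch on p1: take p1 = False.
  then p5 is forced to True.
  then p2 is forced to True.
  then p6 is forced to True.
  then p4 is forced to False.
  then p3 is forced to False.
So p1=0, p2=1, p3=0, p4=0, p5=1, p6=1 is a satisfying assignment.

SATISFIABLE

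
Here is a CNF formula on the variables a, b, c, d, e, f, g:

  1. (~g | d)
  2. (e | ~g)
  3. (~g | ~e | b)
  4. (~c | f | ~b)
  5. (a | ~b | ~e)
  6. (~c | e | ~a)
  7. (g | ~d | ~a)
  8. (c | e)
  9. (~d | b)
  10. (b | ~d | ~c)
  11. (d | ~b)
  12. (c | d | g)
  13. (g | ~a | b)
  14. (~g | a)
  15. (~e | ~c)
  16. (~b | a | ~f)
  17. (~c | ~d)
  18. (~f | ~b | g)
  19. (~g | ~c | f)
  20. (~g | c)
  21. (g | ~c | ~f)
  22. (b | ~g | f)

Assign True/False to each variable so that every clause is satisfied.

Try a = False.
  then g is forced to False.
Set b = False and propagate.
  then d is forced to False.
  then c is forced to True.
  then e is forced to False.
  then f is forced to False.
Every clause has at least one true literal under this assignment.

a = False, b = False, c = True, d = False, e = False, f = False, g = False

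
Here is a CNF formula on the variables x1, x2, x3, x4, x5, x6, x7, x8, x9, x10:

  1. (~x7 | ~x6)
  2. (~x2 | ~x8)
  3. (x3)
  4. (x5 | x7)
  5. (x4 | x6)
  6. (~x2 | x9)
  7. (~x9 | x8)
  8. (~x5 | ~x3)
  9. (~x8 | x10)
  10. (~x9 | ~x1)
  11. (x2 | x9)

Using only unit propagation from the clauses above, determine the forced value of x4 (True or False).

True

(x3) is a unit clause: x3 = True.
From (~x5 | ~x3) and x3 = True: x5 = False.
From (x7 | x5) and x5 = False: x7 = True.
(~x6 | ~x7) with x7 = True leaves only ~x6, so x6 = False.
In (x4 | x6), x6 is now false; x4 must hold, so x4 = True.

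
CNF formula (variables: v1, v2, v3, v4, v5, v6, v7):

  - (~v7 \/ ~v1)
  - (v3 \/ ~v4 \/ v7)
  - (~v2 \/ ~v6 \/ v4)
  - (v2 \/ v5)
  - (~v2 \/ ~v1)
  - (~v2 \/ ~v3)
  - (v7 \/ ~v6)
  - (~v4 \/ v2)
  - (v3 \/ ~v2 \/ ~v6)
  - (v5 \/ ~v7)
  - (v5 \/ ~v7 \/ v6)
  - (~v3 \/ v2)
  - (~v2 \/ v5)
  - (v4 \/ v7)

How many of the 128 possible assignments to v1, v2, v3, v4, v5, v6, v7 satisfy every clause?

The models are:
  v1=0 v2=0 v3=0 v4=0 v5=1 v6=0 v7=1
  v1=0 v2=0 v3=0 v4=0 v5=1 v6=1 v7=1
  v1=0 v2=1 v3=0 v4=0 v5=1 v6=0 v7=1
  v1=0 v2=1 v3=0 v4=1 v5=1 v6=0 v7=1
That's 4 in total.

4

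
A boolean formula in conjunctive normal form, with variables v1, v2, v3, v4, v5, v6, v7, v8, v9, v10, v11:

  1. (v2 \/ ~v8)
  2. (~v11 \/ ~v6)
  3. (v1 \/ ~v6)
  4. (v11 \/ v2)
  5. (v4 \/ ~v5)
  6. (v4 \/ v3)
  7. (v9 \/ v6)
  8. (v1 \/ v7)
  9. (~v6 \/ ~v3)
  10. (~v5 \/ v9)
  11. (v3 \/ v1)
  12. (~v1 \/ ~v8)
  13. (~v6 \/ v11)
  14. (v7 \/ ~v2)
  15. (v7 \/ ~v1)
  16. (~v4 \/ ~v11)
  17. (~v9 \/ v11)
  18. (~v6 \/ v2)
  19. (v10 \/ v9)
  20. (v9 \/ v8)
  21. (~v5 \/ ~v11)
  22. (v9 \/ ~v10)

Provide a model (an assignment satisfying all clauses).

v1 = False, v2 = True, v3 = True, v4 = False, v5 = False, v6 = False, v7 = True, v8 = True, v9 = True, v10 = True, v11 = True

v5 occurs only negated in the remaining clauses — set v5 = False.
Pure literal: v7 appears only positively; assign v7 = True.
Try v1 = False.
  then v6 is forced to False.
  then v9 is forced to True.
  then v3 is forced to True.
  then v11 is forced to True.
  then v4 is forced to False.
Branch on v2: take v2 = True.
v8, v10 are now unconstrained; take v8 = True, v10 = True.
Every clause has at least one true literal under this assignment.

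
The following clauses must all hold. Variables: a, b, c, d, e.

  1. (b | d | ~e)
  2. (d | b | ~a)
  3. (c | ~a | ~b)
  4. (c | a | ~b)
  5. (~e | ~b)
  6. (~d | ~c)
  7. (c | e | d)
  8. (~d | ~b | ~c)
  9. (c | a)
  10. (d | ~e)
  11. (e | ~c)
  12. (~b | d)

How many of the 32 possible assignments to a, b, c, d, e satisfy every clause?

2

Satisfying assignments:
  a=T b=F c=F d=T e=F
  a=T b=F c=F d=T e=T
Count: 2.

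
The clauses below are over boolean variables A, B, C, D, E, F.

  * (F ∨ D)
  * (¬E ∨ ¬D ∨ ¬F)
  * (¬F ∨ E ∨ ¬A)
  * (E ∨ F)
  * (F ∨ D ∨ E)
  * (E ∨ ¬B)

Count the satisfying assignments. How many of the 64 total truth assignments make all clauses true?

20

Split on E, then F.
  E=T, F=T: forces D=F; A, B, C free → 2^3 = 8.
  E=T, F=F: forces D=T; A, B, C free → 2^3 = 8.
  E=F, F=T: remaining (A,B,C,D) ∈ {(F,F,F,F); (F,F,F,T); (F,F,T,F); (F,F,T,T)} — 4.
  E=F, F=F: a clause becomes empty — 0.
Total: 8 + 8 + 4 + 0 = 20.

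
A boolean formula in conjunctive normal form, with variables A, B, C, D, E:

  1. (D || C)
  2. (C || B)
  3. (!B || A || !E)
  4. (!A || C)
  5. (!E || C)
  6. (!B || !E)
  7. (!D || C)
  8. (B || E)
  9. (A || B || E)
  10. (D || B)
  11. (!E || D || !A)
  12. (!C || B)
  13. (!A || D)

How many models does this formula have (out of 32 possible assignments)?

3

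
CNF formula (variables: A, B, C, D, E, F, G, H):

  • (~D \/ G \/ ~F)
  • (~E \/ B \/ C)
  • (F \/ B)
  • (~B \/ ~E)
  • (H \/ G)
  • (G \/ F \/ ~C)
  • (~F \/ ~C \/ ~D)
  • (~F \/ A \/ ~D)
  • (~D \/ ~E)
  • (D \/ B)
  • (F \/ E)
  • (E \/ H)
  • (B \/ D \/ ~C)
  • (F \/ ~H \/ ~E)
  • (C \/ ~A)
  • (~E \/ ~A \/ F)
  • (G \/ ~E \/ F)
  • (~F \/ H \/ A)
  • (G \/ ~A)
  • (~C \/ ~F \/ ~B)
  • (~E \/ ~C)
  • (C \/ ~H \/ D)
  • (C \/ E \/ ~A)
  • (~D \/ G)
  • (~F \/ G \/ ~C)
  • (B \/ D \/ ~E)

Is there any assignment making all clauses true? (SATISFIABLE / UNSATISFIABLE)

F = True:
  C = True:
    propagation gives D=False, B=True; an empty clause results — contradiction.
  C = False:
    propagation gives A=False, D=False, B=True, E=False; an empty clause results — contradiction.
F = False:
  propagation gives B=True, E=False; an empty clause results — contradiction.
Every branch closes, so no satisfying assignment exists.

UNSATISFIABLE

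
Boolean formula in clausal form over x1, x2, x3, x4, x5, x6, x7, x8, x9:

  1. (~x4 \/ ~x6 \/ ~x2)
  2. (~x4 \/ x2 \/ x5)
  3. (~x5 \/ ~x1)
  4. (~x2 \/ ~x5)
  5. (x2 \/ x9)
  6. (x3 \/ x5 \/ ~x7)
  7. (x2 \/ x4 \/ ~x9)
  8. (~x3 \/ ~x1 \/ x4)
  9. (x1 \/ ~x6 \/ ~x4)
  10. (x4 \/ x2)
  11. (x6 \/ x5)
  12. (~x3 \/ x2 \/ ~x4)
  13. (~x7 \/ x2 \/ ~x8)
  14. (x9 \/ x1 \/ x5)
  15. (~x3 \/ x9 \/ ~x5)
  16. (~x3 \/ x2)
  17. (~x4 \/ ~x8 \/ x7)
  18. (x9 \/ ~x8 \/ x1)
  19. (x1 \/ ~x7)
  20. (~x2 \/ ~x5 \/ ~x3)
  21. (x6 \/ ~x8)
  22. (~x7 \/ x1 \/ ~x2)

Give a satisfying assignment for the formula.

Pure literal: x8 appears only negated; assign x8 = False.
Set x1 = False and propagate.
  then x7 is forced to False.
For the remaining variables, x2 = True, x3 = True, x4 = False, x5 = False, x6 = True, x9 = True works.
Check each clause:
  1. (~x6 \/ ~x2 \/ ~x4) — ~x4 is true.
  2. (x2 \/ x5 \/ ~x4) — x2 is true.
  3. (~x5 \/ ~x1) — ~x5 is true.
  4. (~x2 \/ ~x5) — ~x5 is true.
  5. (x9 \/ x2) — x9 is true.
  6. (x3 \/ ~x7 \/ x5) — ~x7 is true.
  7. (x2 \/ ~x9 \/ x4) — x2 is true.
  8. (~x1 \/ ~x3 \/ x4) — ~x1 is true.
  9. (x1 \/ ~x6 \/ ~x4) — ~x4 is true.
  10. (x2 \/ x4) — x2 is true.
  11. (x6 \/ x5) — x6 is true.
  12. (x2 \/ ~x4 \/ ~x3) — x2 is true.
  13. (x2 \/ ~x8 \/ ~x7) — ~x8 is true.
  14. (x9 \/ x1 \/ x5) — x9 is true.
  15. (~x3 \/ x9 \/ ~x5) — x9 is true.
  16. (~x3 \/ x2) — x2 is true.
  17. (~x4 \/ ~x8 \/ x7) — ~x8 is true.
  18. (x9 \/ ~x8 \/ x1) — ~x8 is true.
  19. (~x7 \/ x1) — ~x7 is true.
  20. (~x3 \/ ~x5 \/ ~x2) — ~x5 is true.
  21. (~x8 \/ x6) — ~x8 is true.
  22. (~x2 \/ x1 \/ ~x7) — ~x7 is true.

x1=0, x2=1, x3=1, x4=0, x5=0, x6=1, x7=0, x8=0, x9=1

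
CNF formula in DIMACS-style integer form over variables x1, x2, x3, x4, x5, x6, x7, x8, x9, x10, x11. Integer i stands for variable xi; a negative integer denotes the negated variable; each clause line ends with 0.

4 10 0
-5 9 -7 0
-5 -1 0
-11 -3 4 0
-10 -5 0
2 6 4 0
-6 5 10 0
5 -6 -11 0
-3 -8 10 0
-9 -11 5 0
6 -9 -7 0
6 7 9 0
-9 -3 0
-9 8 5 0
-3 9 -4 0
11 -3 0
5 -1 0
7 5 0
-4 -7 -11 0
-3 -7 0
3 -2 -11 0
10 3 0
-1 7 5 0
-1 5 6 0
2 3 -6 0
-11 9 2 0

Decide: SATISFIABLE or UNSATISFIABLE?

x1 occurs only negated in the remaining clauses — set x1 = False.
Branch on x2: take x2 = True.
The remaining clauses are satisfied by x3 = False, x4 = False, x5 = False, x6 = True, x7 = True, x8 = True, x9 = True, x10 = True, x11 = False.
So x1=F, x2=T, x3=F, x4=F, x5=F, x6=T, x7=T, x8=T, x9=T, x10=T, x11=F is a satisfying assignment.

SATISFIABLE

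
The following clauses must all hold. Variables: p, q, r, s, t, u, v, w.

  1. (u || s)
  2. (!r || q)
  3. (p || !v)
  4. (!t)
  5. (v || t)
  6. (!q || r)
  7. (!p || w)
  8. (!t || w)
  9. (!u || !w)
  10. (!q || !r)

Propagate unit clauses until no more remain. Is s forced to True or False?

(!t) stands alone — t = False.
(v || t) with t = False leaves only v, so v = True.
In (p || !v), !v is now false; p must hold, so p = True.
(!p || w): since p = True, the clause reduces to (w). w = True.
(!u || !w) with w = True leaves only !u, so u = False.
(u || s): since u = False, the clause reduces to (s). s = True.

True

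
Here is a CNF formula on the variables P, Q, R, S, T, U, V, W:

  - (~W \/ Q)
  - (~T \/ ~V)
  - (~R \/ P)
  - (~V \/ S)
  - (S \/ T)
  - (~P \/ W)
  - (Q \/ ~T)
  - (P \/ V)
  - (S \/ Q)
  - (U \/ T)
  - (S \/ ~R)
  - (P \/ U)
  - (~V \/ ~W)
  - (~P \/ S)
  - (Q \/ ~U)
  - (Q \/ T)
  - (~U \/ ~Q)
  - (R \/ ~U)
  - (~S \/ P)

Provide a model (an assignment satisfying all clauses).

P=T, Q=T, R=F, S=T, T=T, U=F, V=F, W=T

Set P = True and propagate.
  then W is forced to True.
  then Q is forced to True.
  then V is forced to False.
  then S is forced to True.
  then U is forced to False.
  then T is forced to True.
R is now unconstrained; take R = False.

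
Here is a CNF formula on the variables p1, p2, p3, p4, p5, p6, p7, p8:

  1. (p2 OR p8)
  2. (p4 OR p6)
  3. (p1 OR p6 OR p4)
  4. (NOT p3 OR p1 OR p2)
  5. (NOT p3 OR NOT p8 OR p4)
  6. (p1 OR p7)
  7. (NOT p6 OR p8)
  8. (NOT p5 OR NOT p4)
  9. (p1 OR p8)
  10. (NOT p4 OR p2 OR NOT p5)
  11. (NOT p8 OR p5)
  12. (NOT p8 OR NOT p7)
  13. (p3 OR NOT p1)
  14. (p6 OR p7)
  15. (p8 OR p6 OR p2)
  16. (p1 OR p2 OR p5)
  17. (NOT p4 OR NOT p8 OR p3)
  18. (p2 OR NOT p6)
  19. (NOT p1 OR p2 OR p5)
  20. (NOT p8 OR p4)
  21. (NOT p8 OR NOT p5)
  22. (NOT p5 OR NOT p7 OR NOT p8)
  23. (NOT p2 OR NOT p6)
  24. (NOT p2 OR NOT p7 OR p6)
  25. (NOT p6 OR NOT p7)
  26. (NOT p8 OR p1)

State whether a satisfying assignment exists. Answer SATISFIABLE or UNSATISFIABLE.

UNSATISFIABLE

p8 = True:
  propagation gives p5=True; an empty clause results — contradiction.
p8 = False:
  propagation gives p2=True, p6=False, p4=True, p5=False; an empty clause results — contradiction.
Every branch closes, so no satisfying assignment exists.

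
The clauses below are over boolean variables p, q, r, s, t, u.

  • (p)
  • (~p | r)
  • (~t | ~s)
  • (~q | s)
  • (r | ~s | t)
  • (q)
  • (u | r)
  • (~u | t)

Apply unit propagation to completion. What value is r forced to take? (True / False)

True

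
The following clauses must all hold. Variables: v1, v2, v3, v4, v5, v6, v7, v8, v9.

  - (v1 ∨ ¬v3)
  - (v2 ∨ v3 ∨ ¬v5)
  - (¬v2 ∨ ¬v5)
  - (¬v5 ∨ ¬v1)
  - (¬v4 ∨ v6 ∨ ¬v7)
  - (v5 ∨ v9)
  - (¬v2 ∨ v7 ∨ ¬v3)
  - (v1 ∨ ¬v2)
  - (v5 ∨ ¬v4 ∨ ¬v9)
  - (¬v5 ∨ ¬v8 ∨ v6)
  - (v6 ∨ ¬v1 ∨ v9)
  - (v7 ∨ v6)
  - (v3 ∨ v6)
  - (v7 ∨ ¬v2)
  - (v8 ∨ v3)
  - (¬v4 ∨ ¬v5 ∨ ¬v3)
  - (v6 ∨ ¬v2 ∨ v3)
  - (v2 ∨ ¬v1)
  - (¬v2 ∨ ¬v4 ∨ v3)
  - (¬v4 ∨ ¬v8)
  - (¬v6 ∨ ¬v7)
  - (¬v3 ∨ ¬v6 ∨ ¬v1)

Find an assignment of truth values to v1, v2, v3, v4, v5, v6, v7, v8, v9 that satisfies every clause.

v1 = T, v2 = T, v3 = T, v4 = F, v5 = F, v6 = F, v7 = T, v8 = T, v9 = T

Pure literal: v4 appears only negated; assign v4 = False.
Try v1 = True.
  then v5 is forced to False.
  then v9 is forced to True.
  then v2 is forced to True.
  then v7 is forced to True.
  then v6 is forced to False.
  then v3 is forced to True.
v8 is now unconstrained; take v8 = True.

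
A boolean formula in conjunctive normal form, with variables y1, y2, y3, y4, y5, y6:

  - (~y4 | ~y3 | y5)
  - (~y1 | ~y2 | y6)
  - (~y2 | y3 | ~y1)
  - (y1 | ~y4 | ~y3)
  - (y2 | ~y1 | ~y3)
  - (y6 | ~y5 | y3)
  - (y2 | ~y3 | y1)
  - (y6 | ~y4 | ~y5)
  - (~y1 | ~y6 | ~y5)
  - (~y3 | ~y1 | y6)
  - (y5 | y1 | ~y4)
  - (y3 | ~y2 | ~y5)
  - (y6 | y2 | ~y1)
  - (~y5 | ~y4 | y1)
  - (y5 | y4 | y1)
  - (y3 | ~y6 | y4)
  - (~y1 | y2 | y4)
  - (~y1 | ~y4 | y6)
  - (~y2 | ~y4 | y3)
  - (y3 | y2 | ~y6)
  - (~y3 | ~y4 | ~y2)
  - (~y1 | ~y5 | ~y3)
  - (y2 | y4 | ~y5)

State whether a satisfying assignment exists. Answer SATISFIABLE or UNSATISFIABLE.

SATISFIABLE

Set y1 = False and propagate.
The remaining clauses are satisfied by y2 = True, y3 = True, y4 = False, y5 = True, y6 = True.
So y1 = F, y2 = T, y3 = T, y4 = F, y5 = T, y6 = T is a satisfying assignment.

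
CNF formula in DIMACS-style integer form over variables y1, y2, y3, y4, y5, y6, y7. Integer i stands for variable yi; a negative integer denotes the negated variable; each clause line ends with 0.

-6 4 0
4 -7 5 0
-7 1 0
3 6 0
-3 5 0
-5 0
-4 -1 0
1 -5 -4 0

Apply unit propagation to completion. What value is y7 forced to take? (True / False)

False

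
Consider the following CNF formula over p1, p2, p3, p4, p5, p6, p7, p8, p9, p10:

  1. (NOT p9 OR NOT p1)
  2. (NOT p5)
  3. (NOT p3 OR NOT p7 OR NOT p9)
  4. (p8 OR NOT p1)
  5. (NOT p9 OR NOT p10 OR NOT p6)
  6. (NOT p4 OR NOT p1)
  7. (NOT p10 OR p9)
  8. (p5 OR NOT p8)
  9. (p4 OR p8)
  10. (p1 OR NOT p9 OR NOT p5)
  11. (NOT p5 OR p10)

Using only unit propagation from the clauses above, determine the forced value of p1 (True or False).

(NOT p5) stands alone — p5 = False.
In (NOT p8 OR p5), p5 is now false; NOT p8 must hold, so p8 = False.
From (p8 OR NOT p1) and p8 = False: p1 = False.

False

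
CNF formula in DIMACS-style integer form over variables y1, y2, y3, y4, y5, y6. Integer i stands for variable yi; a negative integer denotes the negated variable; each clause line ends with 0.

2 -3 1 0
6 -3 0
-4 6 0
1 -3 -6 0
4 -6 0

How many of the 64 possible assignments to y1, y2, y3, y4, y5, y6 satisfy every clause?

20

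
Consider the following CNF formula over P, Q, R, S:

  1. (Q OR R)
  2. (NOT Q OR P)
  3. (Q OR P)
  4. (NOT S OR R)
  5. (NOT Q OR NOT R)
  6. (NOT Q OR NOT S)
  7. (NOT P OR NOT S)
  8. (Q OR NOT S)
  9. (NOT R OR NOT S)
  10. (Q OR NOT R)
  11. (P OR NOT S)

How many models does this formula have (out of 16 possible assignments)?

Satisfying assignments:
  P=T Q=T R=F S=F
That's 1 in total.

1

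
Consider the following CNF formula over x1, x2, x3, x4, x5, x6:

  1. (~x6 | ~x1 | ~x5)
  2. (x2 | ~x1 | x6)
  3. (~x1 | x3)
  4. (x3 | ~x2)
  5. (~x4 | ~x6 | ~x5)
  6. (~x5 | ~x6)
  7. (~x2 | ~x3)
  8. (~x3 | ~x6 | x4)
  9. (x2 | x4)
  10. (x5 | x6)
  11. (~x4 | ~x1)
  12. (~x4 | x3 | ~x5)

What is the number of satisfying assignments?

3

The models are:
  x1=0 x2=0 x3=0 x4=1 x5=0 x6=1
  x1=0 x2=0 x3=1 x4=1 x5=0 x6=1
  x1=0 x2=0 x3=1 x4=1 x5=1 x6=0
That's 3 in total.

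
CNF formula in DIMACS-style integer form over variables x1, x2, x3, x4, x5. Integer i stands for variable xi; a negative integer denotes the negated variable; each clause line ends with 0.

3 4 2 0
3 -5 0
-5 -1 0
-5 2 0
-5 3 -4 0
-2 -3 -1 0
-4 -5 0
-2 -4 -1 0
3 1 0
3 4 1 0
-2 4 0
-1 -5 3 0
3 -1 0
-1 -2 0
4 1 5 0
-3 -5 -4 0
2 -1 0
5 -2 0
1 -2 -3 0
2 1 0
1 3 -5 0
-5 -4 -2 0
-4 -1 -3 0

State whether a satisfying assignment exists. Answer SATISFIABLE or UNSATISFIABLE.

UNSATISFIABLE

x1 = True:
  propagation gives x5=False, x3=True, x2=False; an empty clause results — contradiction.
x1 = False:
  propagation gives x3=True, x2=False; an empty clause results — contradiction.
Every branch closes, so no satisfying assignment exists.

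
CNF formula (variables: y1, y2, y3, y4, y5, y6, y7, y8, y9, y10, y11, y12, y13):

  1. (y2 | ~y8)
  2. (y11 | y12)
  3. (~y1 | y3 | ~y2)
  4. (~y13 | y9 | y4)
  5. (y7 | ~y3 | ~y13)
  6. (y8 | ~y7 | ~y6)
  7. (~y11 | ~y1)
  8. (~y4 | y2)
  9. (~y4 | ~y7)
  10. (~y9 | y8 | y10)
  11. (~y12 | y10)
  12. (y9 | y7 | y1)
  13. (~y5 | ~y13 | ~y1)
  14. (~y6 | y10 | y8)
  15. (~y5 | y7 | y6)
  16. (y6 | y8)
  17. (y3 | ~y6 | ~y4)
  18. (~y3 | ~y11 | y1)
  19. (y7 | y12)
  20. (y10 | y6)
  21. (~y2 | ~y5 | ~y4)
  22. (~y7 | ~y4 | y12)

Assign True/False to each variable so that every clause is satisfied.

y1 = False, y2 = True, y3 = False, y4 = False, y5 = False, y6 = True, y7 = False, y8 = True, y9 = True, y10 = True, y11 = True, y12 = True, y13 = False

y5 occurs only negated in the remaining clauses — set y5 = False.
Pure literal: y10 appears only positively; assign y10 = True.
Try y1 = False.
Set y2 = True and propagate.
The remaining clauses are satisfied by y3 = False, y4 = False, y6 = True, y7 = False, y8 = True, y9 = True, y11 = True, y12 = True, y13 = False.
Every clause has at least one true literal under this assignment.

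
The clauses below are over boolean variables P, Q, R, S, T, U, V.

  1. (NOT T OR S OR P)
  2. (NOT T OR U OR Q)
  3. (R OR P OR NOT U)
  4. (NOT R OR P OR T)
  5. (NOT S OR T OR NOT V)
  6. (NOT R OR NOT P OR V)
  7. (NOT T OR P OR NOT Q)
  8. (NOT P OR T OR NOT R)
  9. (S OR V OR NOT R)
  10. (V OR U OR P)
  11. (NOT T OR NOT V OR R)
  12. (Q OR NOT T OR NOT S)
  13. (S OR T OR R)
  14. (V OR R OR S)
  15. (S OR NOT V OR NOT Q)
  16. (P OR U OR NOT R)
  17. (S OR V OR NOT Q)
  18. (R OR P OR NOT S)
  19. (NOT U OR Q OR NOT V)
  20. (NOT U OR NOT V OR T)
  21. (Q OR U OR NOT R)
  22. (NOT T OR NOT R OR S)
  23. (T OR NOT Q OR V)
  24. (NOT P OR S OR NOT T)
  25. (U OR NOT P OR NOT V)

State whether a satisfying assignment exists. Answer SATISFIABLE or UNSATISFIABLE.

SATISFIABLE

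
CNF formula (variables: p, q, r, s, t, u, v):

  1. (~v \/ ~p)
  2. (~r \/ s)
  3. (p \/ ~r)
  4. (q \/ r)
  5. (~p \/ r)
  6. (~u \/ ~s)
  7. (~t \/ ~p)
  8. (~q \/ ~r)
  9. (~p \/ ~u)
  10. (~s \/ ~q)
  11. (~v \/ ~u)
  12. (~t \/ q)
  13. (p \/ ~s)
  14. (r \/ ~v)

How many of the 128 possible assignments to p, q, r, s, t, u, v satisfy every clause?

5

Satisfying assignments:
  p=0 q=1 r=0 s=0 t=0 u=0 v=0
  p=0 q=1 r=0 s=0 t=0 u=1 v=0
  p=0 q=1 r=0 s=0 t=1 u=0 v=0
  p=0 q=1 r=0 s=0 t=1 u=1 v=0
  p=1 q=0 r=1 s=1 t=0 u=0 v=0
Count: 5.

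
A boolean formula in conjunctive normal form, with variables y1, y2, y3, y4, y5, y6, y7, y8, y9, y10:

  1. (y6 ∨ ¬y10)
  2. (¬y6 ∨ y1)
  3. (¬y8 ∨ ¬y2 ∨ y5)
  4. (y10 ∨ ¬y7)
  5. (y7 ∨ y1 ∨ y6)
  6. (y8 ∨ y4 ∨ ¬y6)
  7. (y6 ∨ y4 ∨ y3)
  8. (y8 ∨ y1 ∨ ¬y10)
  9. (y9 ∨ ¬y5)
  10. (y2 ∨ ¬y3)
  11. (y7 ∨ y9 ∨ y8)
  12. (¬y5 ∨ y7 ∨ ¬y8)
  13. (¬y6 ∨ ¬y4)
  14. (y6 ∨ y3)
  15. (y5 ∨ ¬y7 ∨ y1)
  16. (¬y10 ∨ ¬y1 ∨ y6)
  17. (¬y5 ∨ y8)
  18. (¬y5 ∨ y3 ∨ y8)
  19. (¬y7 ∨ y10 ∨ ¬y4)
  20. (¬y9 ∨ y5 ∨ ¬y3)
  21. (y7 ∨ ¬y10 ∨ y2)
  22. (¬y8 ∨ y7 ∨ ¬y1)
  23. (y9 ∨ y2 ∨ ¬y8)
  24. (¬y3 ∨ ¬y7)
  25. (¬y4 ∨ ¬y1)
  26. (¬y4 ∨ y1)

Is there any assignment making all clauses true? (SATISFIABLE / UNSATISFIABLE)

SATISFIABLE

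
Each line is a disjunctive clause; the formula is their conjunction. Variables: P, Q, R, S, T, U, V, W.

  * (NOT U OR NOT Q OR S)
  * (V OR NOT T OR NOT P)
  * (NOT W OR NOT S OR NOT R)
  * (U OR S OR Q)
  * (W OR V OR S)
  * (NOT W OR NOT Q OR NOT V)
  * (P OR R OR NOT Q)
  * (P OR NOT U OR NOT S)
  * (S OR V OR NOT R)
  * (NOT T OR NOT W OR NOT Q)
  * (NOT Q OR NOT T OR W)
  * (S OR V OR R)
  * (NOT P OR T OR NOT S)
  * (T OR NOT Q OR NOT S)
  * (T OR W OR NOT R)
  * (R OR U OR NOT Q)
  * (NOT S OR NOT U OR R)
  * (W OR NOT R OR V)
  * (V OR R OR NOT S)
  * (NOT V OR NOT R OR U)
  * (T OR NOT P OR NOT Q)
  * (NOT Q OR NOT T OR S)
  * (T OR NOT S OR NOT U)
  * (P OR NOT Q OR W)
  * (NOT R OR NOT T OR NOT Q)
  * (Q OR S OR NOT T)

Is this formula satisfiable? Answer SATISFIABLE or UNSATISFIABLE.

SATISFIABLE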